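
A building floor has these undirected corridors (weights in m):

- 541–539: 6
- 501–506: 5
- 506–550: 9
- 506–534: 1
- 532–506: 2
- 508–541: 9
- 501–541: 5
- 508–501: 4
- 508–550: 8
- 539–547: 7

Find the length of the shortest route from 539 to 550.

Candidate routes:
539–541–508–550: 6+9+8 = 23
539–541–501–506–550: 6+5+5+9 = 25
539–541–508–501–506–550: 6+9+4+5+9 = 33
Cheapest is 539–541–508–550 at 23 m.

23 m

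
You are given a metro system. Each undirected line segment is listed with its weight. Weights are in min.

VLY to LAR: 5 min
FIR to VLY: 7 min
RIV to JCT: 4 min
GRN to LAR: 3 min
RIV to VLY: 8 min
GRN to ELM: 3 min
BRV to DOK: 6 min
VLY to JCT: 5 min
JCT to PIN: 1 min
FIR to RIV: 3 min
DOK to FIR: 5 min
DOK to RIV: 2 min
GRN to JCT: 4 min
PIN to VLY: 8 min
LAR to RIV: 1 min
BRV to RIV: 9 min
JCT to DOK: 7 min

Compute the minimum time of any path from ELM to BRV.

15 min

Candidate routes:
ELM–GRN–LAR–RIV–BRV: 3+3+1+9 = 16
ELM–GRN–LAR–RIV–DOK–BRV: 3+3+1+2+6 = 15
Cheapest is ELM–GRN–LAR–RIV–DOK–BRV at 15 min.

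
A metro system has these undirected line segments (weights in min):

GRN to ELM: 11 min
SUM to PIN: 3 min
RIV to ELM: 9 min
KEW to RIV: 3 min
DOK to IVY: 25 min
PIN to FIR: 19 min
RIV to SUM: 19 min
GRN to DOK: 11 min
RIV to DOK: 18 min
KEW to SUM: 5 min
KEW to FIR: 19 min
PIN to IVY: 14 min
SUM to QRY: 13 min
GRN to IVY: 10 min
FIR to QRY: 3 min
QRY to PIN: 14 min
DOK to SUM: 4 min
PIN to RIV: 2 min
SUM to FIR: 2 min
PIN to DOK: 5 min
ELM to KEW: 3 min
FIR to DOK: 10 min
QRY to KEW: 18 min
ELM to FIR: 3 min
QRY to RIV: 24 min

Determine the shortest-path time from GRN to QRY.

17 min

Compare a few routes:
GRN–DOK–SUM–FIR–QRY: 11+4+2+3 = 20
GRN–ELM–FIR–QRY: 11+3+3 = 17
Cheapest is GRN–ELM–FIR–QRY at 17 min.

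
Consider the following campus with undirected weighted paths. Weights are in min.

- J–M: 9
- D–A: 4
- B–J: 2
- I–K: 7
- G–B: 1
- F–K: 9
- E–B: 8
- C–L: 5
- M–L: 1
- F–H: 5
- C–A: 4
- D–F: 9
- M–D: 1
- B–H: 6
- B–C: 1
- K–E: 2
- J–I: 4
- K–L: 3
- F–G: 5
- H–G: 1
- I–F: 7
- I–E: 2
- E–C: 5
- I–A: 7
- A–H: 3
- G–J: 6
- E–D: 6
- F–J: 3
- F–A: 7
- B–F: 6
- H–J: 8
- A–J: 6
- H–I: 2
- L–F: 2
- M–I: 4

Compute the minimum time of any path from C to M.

6 min

Enumerating some paths:
C–L–M: 5+1 = 6
C–B–J–F–L–M: 1+2+3+2+1 = 9
C–B–G–H–I–M: 1+1+1+2+4 = 9
Cheapest is C–L–M at 6 min.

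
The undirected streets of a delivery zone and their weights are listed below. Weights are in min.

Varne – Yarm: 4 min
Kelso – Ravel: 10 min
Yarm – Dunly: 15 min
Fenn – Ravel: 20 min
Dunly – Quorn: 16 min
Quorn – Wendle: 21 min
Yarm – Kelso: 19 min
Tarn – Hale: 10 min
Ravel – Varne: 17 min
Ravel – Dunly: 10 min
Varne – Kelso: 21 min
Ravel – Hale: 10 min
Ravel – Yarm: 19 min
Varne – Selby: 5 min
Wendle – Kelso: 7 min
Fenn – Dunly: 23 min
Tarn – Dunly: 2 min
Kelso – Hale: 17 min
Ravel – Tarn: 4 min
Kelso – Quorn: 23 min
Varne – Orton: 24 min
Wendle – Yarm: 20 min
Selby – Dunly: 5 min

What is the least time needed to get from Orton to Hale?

Settle nodes by increasing distance from Orton:
Orton: 0
Varne: 24  (via Orton)
Yarm: 28  (via Varne)
Selby: 29  (via Varne)
Dunly: 34  (via Selby)
Tarn: 36  (via Dunly)
Ravel: 40  (via Tarn)
Kelso: 45  (via Varne)
Hale: 46  (via Tarn)
Shortest route: Orton–Varne–Selby–Dunly–Tarn–Hale = 46 min.

46 min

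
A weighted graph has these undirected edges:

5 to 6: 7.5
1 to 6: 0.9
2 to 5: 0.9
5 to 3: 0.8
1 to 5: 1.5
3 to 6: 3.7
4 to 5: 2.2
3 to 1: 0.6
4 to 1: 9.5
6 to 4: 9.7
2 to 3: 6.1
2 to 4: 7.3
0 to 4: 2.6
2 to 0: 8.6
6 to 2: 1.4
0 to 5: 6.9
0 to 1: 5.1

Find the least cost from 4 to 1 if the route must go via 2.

5.4

Best 4 to 2: 4–5–2 costing 3.1
Shortest 2→1: 2–6–1 = 2.3
Total via 2: 3.1 + 2.3 = 5.4.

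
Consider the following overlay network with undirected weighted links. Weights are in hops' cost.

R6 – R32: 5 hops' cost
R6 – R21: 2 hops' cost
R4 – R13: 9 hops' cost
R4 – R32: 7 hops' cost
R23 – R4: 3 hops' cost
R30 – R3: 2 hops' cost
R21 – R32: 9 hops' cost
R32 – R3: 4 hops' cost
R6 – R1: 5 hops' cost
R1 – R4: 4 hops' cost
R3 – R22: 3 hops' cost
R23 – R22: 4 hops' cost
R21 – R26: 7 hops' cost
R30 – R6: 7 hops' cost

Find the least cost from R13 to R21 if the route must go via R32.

Shortest R13→R32: R13–R4–R32 = 16
Shortest R32→R21: R32–R6–R21 = 7
Total via R32: 16 + 7 = 23 hops' cost.

23 hops' cost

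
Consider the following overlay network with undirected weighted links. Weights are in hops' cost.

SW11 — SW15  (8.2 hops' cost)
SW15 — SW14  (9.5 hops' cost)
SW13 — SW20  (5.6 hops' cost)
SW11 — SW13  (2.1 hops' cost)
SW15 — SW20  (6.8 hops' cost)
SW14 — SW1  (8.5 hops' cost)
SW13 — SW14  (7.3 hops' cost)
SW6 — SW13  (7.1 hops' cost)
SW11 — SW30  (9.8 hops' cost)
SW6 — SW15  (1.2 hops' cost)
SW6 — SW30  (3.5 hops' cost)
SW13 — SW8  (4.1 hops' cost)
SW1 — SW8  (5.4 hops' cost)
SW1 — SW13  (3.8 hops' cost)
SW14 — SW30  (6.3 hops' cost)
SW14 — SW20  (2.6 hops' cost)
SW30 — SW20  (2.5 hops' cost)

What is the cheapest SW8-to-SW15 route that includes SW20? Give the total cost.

Shortest SW8→SW20: SW8 → SW13 → SW20 = 9.7
Best SW20 to SW15: SW20 → SW15 costing 6.8
Total via SW20: 9.7 + 6.8 = 16.5 hops' cost.

16.5 hops' cost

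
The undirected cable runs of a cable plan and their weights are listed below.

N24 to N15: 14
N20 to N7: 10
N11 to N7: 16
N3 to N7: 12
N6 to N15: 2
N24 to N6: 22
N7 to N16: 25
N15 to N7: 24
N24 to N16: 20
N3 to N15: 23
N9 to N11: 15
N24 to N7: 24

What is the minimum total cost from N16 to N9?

56

Running Dijkstra from N16:
N16: 0
N24: 20  (via N16)
N7: 25  (via N16)
N15: 34  (via N24)
N20: 35  (via N7)
N6: 36  (via N15)
N3: 37  (via N7)
N11: 41  (via N7)
N9: 56  (via N11)
Shortest route: N16 → N7 → N11 → N9 = 56.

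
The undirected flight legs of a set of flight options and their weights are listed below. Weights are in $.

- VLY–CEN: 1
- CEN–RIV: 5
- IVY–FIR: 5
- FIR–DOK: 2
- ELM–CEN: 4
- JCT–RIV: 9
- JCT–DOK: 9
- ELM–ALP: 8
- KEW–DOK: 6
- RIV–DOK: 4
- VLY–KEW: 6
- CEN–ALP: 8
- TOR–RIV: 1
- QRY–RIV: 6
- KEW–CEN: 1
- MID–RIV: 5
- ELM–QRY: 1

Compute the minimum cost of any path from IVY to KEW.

Compare a few routes:
IVY - FIR - DOK - RIV - CEN - KEW: 5+2+4+5+1 = 17
IVY - FIR - DOK - KEW: 5+2+6 = 13
Cheapest is IVY - FIR - DOK - KEW at $13.

$13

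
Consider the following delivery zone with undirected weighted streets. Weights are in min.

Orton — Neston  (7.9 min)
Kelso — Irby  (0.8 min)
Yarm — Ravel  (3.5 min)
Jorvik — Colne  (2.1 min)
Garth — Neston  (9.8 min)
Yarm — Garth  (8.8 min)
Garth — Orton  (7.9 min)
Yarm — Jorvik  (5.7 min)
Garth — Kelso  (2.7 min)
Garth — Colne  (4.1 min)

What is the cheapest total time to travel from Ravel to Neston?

Compare a few routes:
Ravel–Yarm–Jorvik–Colne–Garth–Orton–Neston: 3.5+5.7+2.1+4.1+7.9+7.9 = 31.2
Ravel–Yarm–Garth–Neston: 3.5+8.8+9.8 = 22.1
Ravel–Yarm–Jorvik–Colne–Garth–Neston: 3.5+5.7+2.1+4.1+9.8 = 25.2
Ravel–Yarm–Garth–Orton–Neston: 3.5+8.8+7.9+7.9 = 28.1
Cheapest is Ravel–Yarm–Garth–Neston at 22.1 min.

22.1 min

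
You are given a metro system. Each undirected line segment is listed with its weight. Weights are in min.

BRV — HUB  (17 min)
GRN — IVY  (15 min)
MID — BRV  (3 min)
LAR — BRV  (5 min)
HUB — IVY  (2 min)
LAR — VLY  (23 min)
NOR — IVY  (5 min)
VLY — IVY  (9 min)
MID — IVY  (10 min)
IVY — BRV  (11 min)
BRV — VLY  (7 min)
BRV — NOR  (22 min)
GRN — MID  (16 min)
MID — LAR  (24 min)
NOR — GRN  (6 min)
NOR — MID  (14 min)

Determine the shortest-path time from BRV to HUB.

Shortest distances from BRV:
BRV: 0
MID: 3  (via BRV)
LAR: 5  (via BRV)
VLY: 7  (via BRV)
IVY: 11  (via BRV)
HUB: 13  (via IVY)
Shortest route: BRV–IVY–HUB = 13 min.

13 min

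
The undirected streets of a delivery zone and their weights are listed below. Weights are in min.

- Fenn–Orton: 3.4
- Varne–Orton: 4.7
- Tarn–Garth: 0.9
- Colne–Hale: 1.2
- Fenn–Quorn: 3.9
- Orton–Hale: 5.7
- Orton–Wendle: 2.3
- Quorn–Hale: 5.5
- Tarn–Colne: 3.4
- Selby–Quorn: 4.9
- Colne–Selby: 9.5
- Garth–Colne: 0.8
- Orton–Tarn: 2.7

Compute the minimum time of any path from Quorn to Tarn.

8.4 min

Compare a few routes:
Quorn - Hale - Colne - Garth - Tarn: 5.5+1.2+0.8+0.9 = 8.4
Quorn - Hale - Colne - Tarn: 5.5+1.2+3.4 = 10.1
Quorn - Fenn - Orton - Tarn: 3.9+3.4+2.7 = 10
Cheapest is Quorn - Hale - Colne - Garth - Tarn at 8.4 min.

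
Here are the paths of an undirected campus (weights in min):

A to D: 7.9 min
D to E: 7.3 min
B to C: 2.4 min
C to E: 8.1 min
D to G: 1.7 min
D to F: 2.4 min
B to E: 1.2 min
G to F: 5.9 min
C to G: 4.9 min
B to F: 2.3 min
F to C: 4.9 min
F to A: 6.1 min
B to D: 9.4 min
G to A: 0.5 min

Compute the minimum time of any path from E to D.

5.9 min

Enumerating some paths:
E–B–D: 1.2+9.4 = 10.6
E–B–C–G–D: 1.2+2.4+4.9+1.7 = 10.2
E–B–F–D: 1.2+2.3+2.4 = 5.9
E–D: 7.3 = 7.3
The minimum is 5.9 min via E–B–F–D.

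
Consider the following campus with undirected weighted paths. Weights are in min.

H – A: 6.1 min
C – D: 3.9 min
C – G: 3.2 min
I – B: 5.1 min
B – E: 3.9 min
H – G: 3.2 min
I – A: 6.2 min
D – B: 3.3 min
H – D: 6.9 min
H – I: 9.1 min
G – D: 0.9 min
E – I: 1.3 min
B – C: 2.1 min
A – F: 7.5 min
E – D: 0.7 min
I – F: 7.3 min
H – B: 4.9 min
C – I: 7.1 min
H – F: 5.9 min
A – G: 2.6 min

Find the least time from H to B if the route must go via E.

Shortest H→E: H → G → D → E = 4.8
Shortest E→B: E → B = 3.9
Total via E: 4.8 + 3.9 = 8.7 min.

8.7 min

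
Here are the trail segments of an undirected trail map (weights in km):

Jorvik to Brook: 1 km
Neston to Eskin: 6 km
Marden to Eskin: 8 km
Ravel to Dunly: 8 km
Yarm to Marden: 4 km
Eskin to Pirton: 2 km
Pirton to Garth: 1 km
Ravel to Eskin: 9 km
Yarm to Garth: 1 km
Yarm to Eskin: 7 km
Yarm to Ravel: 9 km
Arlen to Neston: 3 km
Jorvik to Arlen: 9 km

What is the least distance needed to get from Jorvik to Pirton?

Compare a few routes:
Jorvik–Arlen–Neston–Eskin–Pirton: 9+3+6+2 = 20
Jorvik–Arlen–Neston–Eskin–Yarm–Garth–Pirton: 9+3+6+7+1+1 = 27
Jorvik–Arlen–Neston–Eskin–Marden–Yarm–Garth–Pirton: 9+3+6+8+4+1+1 = 32
Jorvik–Arlen–Neston–Eskin–Ravel–Yarm–Garth–Pirton: 9+3+6+9+9+1+1 = 38
Cheapest is Jorvik–Arlen–Neston–Eskin–Pirton at 20 km.

20 km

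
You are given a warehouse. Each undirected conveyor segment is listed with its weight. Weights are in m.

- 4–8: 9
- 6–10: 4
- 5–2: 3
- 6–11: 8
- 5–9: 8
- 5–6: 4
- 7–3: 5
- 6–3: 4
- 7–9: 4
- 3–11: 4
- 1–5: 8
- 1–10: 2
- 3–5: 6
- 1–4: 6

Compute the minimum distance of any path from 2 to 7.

14 m

Shortest distances from 2:
2: 0
5: 3  (via 2)
6: 7  (via 5)
3: 9  (via 5)
1: 11  (via 5)
9: 11  (via 5)
10: 11  (via 6)
11: 13  (via 3)
7: 14  (via 3)
Shortest route: 2–5–3–7 = 14 m.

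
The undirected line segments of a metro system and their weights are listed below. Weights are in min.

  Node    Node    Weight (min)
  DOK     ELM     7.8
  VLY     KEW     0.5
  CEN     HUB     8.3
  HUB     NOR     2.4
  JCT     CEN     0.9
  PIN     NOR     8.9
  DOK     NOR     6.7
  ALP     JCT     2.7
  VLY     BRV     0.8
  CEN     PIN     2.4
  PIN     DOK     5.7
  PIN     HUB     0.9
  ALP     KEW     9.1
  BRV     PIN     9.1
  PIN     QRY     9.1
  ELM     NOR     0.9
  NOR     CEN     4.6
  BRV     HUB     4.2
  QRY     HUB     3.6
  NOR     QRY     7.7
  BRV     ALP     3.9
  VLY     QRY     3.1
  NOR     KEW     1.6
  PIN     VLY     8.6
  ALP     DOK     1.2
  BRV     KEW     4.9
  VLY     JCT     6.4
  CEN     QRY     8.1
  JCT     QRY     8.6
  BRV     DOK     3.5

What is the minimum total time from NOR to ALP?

Shortest distances from NOR:
NOR: 0
ELM: 0.9  (via NOR)
KEW: 1.6  (via NOR)
VLY: 2.1  (via KEW)
HUB: 2.4  (via NOR)
BRV: 2.9  (via VLY)
PIN: 3.3  (via HUB)
CEN: 4.6  (via NOR)
QRY: 5.2  (via VLY)
JCT: 5.5  (via CEN)
DOK: 6.4  (via BRV)
ALP: 6.8  (via BRV)
Shortest route: NOR → KEW → VLY → BRV → ALP = 6.8 min.

6.8 min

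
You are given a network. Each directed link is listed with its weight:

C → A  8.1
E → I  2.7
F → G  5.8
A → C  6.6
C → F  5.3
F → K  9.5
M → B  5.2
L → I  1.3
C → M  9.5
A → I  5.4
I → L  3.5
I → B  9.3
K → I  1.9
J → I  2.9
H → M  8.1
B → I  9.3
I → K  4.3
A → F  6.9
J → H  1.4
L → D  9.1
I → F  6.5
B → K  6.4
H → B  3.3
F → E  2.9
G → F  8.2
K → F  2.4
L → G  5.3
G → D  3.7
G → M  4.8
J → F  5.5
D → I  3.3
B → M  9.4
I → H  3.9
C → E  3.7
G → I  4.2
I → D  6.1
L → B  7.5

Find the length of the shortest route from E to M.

14.7

Settle nodes by increasing distance from E:
E: 0
I: 2.7  (via E)
L: 6.2  (via I)
H: 6.6  (via I)
K: 7  (via I)
D: 8.8  (via I)
F: 9.2  (via I)
B: 9.9  (via H)
G: 11.5  (via L)
M: 14.7  (via H)
Shortest route: E–I–H–M = 14.7.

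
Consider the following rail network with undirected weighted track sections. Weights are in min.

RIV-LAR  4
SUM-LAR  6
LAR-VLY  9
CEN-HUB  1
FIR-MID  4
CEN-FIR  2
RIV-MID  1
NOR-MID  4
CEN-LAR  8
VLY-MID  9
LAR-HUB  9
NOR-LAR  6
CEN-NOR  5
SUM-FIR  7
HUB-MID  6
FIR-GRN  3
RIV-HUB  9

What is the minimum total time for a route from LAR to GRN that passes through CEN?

Best LAR to CEN: LAR → CEN costing 8
Best CEN to GRN: CEN → FIR → GRN costing 5
Total via CEN: 8 + 5 = 13 min.

13 min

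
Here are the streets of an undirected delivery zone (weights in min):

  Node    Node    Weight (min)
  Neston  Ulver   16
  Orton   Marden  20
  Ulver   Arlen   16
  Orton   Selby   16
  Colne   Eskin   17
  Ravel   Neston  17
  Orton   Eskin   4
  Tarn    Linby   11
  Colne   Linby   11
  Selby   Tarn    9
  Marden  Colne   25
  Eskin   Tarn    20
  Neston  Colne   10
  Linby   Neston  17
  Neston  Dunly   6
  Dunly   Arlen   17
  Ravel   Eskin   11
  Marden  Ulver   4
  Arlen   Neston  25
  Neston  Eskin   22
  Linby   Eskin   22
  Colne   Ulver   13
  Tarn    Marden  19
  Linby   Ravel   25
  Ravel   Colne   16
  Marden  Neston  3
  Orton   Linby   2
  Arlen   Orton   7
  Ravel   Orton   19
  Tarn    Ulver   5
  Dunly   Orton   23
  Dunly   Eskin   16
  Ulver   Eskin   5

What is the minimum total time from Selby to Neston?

Candidate routes:
Selby–Tarn–Ulver–Neston: 9+5+16 = 30
Selby–Tarn–Ulver–Marden–Neston: 9+5+4+3 = 21
Cheapest is Selby–Tarn–Ulver–Marden–Neston at 21 min.

21 min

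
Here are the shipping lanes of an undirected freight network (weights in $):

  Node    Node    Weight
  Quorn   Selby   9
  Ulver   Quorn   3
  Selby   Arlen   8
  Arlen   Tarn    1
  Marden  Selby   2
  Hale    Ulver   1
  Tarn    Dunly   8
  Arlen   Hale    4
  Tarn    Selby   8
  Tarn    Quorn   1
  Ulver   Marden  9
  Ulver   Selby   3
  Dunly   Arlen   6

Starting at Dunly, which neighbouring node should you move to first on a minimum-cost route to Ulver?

Candidate routes:
Dunly → Arlen → Tarn → Quorn → Ulver: 6+1+1+3 = 11
Dunly → Tarn → Quorn → Ulver: 8+1+3 = 12
The minimum is $11 via Dunly → Arlen → Tarn → Quorn → Ulver.
So from Dunly the first move is to Arlen.

Arlen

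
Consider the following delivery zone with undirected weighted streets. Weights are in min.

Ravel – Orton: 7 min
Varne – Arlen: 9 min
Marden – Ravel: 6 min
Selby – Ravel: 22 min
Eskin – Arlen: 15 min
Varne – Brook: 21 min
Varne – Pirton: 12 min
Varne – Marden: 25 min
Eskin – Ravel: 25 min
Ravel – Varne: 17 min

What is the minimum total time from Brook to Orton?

Settle nodes by increasing distance from Brook:
Brook: 0
Varne: 21  (via Brook)
Arlen: 30  (via Varne)
Pirton: 33  (via Varne)
Ravel: 38  (via Varne)
Marden: 44  (via Ravel)
Eskin: 45  (via Arlen)
Orton: 45  (via Ravel)
Shortest route: Brook–Varne–Ravel–Orton = 45 min.

45 min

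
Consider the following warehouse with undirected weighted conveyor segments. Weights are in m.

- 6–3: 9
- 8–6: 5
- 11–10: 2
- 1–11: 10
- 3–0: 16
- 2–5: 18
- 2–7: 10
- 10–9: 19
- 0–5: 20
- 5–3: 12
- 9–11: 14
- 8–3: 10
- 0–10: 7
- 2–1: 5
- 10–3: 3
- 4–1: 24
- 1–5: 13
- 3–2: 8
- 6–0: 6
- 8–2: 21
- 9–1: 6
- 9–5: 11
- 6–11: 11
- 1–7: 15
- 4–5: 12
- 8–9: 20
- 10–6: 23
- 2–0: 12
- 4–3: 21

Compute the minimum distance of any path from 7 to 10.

Compare a few routes:
7 - 2 - 3 - 10: 10+8+3 = 21
7 - 2 - 0 - 10: 10+12+7 = 29
7 - 2 - 1 - 11 - 10: 10+5+10+2 = 27
7 - 1 - 11 - 10: 15+10+2 = 27
Cheapest is 7 - 2 - 3 - 10 at 21 m.

21 m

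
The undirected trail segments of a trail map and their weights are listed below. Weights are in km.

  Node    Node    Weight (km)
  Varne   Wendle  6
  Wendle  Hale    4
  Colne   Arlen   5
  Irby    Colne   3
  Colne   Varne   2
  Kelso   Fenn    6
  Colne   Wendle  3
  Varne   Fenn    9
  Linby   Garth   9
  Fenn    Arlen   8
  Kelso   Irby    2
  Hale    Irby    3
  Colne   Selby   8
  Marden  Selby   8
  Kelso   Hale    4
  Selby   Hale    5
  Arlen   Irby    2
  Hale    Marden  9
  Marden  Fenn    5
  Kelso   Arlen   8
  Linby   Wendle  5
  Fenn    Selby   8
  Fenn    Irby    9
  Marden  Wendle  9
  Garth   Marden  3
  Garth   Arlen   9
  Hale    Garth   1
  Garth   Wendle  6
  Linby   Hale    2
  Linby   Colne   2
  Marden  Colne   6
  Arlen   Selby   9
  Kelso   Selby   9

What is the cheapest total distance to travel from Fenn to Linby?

11 km

Enumerating some paths:
Fenn → Varne → Colne → Linby: 9+2+2 = 13
Fenn → Kelso → Hale → Linby: 6+4+2 = 12
Fenn → Marden → Colne → Linby: 5+6+2 = 13
Fenn → Marden → Garth → Hale → Linby: 5+3+1+2 = 11
Cheapest is Fenn → Marden → Garth → Hale → Linby at 11 km.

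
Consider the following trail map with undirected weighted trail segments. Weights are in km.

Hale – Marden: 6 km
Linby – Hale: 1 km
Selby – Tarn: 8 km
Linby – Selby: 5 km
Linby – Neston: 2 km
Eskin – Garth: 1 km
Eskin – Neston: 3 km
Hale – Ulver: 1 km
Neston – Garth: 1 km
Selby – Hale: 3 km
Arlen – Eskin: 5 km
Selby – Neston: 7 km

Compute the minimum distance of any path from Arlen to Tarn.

Shortest distances from Arlen:
Arlen: 0
Eskin: 5  (via Arlen)
Garth: 6  (via Eskin)
Neston: 7  (via Garth)
Linby: 9  (via Neston)
Hale: 10  (via Linby)
Ulver: 11  (via Hale)
Selby: 13  (via Hale)
Marden: 16  (via Hale)
Tarn: 21  (via Selby)
Shortest route: Arlen–Eskin–Garth–Neston–Linby–Hale–Selby–Tarn = 21 km.

21 km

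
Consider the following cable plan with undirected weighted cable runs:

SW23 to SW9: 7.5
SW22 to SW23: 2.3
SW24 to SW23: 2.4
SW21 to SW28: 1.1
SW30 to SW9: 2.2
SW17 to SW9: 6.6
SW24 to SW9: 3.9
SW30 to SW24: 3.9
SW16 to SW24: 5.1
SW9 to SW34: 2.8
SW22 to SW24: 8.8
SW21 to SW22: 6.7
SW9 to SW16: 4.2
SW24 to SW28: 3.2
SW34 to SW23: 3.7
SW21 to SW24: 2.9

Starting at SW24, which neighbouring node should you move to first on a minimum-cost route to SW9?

SW9

Enumerating some paths:
SW24 - SW30 - SW9: 3.9+2.2 = 6.1
SW24 - SW23 - SW34 - SW9: 2.4+3.7+2.8 = 8.9
SW24 - SW9: 3.9 = 3.9
Cheapest is SW24 - SW9 at 3.9.
So from SW24 the first move is to SW9.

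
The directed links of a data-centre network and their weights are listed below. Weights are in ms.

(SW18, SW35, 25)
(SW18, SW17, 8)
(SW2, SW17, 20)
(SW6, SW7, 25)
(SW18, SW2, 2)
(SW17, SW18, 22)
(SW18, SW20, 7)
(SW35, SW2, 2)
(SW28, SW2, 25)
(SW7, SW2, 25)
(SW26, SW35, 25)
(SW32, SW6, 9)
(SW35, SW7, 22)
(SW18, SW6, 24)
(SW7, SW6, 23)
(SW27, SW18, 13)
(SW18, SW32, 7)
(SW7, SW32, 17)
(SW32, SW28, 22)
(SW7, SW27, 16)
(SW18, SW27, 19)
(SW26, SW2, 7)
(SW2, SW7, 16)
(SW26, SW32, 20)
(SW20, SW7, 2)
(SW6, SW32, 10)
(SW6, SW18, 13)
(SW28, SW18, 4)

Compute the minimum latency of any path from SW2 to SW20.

Enumerating some paths:
SW2 → SW7 → SW27 → SW18 → SW20: 16+16+13+7 = 52
SW2 → SW17 → SW18 → SW20: 20+22+7 = 49
Cheapest is SW2 → SW17 → SW18 → SW20 at 49 ms.

49 ms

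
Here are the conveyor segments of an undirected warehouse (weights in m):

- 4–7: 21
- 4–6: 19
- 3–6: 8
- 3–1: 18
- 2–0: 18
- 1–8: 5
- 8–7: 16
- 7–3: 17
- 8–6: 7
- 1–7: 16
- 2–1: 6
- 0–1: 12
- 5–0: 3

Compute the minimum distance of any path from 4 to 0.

Candidate routes:
4 → 6 → 8 → 1 → 0: 19+7+5+12 = 43
4 → 7 → 8 → 1 → 0: 21+16+5+12 = 54
4 → 7 → 1 → 0: 21+16+12 = 49
4 → 6 → 8 → 1 → 2 → 0: 19+7+5+6+18 = 55
Cheapest is 4 → 6 → 8 → 1 → 0 at 43 m.

43 m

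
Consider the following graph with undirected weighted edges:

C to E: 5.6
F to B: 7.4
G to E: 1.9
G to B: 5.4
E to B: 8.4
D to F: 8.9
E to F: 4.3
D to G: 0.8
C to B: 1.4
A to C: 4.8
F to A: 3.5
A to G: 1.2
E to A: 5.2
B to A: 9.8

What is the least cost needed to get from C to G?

Running Dijkstra from C:
C: 0
B: 1.4  (via C)
A: 4.8  (via C)
E: 5.6  (via C)
G: 6  (via A)
Shortest route: C–A–G = 6.

6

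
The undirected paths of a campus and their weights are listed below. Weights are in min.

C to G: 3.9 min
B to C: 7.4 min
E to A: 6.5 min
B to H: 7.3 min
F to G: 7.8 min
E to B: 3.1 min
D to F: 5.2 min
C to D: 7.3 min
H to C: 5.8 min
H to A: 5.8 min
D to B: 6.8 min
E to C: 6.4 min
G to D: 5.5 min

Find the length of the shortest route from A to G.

15.5 min

Candidate routes:
A → E → C → G: 6.5+6.4+3.9 = 16.8
A → H → C → G: 5.8+5.8+3.9 = 15.5
The minimum is 15.5 min via A → H → C → G.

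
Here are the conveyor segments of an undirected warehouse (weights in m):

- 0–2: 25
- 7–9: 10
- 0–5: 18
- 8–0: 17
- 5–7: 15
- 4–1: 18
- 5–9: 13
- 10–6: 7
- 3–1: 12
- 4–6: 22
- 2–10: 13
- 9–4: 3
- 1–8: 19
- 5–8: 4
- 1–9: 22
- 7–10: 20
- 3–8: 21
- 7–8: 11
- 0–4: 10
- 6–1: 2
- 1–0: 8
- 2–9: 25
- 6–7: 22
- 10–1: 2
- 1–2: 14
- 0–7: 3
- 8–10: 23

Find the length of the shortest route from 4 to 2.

Running Dijkstra from 4:
4: 0
9: 3  (via 4)
0: 10  (via 4)
7: 13  (via 9)
5: 16  (via 9)
1: 18  (via 4)
6: 20  (via 1)
8: 20  (via 5)
10: 20  (via 1)
2: 28  (via 9)
Shortest route: 4 → 9 → 2 = 28 m.

28 m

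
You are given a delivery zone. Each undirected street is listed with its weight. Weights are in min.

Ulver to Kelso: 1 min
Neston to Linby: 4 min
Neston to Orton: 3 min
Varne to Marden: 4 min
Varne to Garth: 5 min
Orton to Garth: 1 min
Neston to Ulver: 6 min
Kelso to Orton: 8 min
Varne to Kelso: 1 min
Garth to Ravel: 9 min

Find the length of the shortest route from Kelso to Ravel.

15 min

Shortest distances from Kelso:
Kelso: 0
Varne: 1  (via Kelso)
Ulver: 1  (via Kelso)
Marden: 5  (via Varne)
Garth: 6  (via Varne)
Neston: 7  (via Ulver)
Orton: 7  (via Garth)
Linby: 11  (via Neston)
Ravel: 15  (via Garth)
Shortest route: Kelso–Varne–Garth–Ravel = 15 min.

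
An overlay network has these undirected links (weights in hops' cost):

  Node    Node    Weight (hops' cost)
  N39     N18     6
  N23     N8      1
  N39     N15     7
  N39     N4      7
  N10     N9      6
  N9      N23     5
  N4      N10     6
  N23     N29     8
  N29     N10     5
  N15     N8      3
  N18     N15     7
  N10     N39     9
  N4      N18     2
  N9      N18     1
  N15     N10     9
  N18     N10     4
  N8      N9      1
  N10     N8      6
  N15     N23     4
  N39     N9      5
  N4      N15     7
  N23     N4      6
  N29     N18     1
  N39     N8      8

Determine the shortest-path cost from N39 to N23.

Compare a few routes:
N39–N8–N23: 8+1 = 9
N39–N9–N8–N23: 5+1+1 = 7
N39–N18–N9–N8–N23: 6+1+1+1 = 9
Cheapest is N39–N9–N8–N23 at 7 hops' cost.

7 hops' cost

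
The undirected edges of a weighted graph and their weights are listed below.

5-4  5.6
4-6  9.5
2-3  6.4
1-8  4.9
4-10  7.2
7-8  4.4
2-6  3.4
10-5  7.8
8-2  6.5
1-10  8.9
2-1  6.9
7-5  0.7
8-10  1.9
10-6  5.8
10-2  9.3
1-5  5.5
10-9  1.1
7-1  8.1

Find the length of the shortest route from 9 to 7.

Settle nodes by increasing distance from 9:
9: 0
10: 1.1  (via 9)
8: 3  (via 10)
6: 6.9  (via 10)
7: 7.4  (via 8)
Shortest route: 9–10–8–7 = 7.4.

7.4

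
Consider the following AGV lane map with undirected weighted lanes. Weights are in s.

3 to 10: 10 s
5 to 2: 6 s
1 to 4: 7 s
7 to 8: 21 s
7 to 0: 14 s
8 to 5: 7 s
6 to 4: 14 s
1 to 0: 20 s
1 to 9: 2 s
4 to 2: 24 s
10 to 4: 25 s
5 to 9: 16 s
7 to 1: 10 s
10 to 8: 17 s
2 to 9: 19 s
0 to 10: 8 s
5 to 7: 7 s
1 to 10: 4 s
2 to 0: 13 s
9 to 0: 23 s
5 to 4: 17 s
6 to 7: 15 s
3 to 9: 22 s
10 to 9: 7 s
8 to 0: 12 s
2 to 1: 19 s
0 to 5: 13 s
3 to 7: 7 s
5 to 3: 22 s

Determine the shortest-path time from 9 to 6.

Settle nodes by increasing distance from 9:
9: 0
1: 2  (via 9)
10: 6  (via 1)
4: 9  (via 1)
7: 12  (via 1)
0: 14  (via 10)
3: 16  (via 10)
5: 16  (via 9)
2: 19  (via 9)
6: 23  (via 4)
Shortest route: 9 → 1 → 4 → 6 = 23 s.

23 s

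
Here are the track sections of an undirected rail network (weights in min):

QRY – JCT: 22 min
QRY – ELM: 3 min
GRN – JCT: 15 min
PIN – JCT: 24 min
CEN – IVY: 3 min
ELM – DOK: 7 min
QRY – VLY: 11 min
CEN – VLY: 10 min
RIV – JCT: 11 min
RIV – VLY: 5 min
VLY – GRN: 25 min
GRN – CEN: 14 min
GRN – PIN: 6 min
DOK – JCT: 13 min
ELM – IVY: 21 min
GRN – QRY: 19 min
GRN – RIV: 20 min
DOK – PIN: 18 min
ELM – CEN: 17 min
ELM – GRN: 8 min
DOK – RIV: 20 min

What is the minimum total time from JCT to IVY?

29 min

Enumerating some paths:
JCT → RIV → VLY → CEN → IVY: 11+5+10+3 = 29
JCT → DOK → ELM → CEN → IVY: 13+7+17+3 = 40
JCT → GRN → CEN → IVY: 15+14+3 = 32
The minimum is 29 min via JCT → RIV → VLY → CEN → IVY.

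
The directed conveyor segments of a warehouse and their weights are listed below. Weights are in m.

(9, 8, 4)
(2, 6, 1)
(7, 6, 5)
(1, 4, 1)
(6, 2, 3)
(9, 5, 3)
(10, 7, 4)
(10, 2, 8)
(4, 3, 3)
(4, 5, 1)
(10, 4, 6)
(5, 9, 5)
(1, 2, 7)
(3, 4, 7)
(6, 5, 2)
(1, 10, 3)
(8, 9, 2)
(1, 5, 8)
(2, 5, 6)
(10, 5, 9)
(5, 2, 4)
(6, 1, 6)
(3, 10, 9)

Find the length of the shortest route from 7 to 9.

Candidate routes:
7–6–5–9: 5+2+5 = 12
7–6–1–4–5–9: 5+6+1+1+5 = 18
The minimum is 12 m via 7–6–5–9.

12 m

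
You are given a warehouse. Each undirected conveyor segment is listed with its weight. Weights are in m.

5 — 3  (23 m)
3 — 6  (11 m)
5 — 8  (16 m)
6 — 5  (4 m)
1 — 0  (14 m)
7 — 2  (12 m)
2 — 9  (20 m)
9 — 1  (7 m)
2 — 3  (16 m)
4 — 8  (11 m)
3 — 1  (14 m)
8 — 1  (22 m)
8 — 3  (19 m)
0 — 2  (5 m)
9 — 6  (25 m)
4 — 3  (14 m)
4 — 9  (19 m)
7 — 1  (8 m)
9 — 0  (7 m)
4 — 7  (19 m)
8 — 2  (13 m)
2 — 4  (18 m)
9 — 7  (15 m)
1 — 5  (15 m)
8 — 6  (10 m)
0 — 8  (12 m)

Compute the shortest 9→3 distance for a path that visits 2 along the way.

28 m

Shortest 9→2: 9 → 0 → 2 = 12
Best 2 to 3: 2 → 3 costing 16
Total via 2: 12 + 16 = 28 m.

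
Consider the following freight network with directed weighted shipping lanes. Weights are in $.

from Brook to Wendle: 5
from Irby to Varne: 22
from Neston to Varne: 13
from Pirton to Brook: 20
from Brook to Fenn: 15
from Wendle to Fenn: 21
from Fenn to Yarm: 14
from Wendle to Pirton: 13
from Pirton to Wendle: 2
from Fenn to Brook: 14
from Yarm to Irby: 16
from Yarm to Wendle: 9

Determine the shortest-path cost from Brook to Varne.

Compare a few routes:
Brook - Fenn - Yarm - Irby - Varne: 15+14+16+22 = 67
Brook - Wendle - Fenn - Yarm - Irby - Varne: 5+21+14+16+22 = 78
Cheapest is Brook - Fenn - Yarm - Irby - Varne at $67.

$67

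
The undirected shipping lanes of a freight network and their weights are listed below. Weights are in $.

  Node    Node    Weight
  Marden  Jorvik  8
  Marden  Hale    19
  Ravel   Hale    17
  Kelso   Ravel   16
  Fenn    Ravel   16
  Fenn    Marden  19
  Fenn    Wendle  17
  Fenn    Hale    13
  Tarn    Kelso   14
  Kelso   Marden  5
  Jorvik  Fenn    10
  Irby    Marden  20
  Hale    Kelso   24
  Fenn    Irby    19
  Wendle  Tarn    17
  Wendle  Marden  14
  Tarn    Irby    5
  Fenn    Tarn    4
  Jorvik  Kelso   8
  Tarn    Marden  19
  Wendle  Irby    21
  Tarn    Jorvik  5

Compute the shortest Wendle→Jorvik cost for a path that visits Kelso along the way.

$27

Best Wendle to Kelso: Wendle–Marden–Kelso costing 19
Shortest Kelso→Jorvik: Kelso–Jorvik = 8
Total via Kelso: 19 + 8 = $27.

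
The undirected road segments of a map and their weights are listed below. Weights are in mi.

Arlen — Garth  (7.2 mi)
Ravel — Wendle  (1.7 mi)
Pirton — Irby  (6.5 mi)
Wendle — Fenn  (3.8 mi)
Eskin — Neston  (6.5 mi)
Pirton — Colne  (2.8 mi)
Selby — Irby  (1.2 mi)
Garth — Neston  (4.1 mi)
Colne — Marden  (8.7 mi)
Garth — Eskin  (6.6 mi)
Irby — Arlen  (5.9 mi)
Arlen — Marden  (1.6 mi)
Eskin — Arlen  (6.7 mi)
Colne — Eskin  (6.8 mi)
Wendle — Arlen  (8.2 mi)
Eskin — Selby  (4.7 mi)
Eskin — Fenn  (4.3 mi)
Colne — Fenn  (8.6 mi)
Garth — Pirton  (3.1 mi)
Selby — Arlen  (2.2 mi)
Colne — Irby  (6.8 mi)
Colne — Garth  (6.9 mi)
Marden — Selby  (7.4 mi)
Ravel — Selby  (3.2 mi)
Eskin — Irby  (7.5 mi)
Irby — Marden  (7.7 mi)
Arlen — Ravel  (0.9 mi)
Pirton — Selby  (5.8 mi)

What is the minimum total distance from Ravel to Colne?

Running Dijkstra from Ravel:
Ravel: 0
Arlen: 0.9  (via Ravel)
Wendle: 1.7  (via Ravel)
Marden: 2.5  (via Arlen)
Selby: 3.1  (via Arlen)
Irby: 4.3  (via Selby)
Fenn: 5.5  (via Wendle)
Eskin: 7.6  (via Arlen)
Garth: 8.1  (via Arlen)
Pirton: 8.9  (via Selby)
Colne: 11.1  (via Irby)
Shortest route: Ravel → Arlen → Selby → Irby → Colne = 11.1 mi.

11.1 mi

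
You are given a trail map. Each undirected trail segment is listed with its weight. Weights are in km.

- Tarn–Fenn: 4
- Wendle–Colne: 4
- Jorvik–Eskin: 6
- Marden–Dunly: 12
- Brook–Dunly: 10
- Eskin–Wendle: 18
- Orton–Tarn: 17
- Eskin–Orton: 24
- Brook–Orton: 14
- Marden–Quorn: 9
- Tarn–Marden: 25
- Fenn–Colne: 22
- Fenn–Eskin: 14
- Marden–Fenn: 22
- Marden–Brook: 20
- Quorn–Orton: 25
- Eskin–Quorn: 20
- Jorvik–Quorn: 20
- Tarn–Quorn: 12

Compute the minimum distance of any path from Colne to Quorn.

Enumerating some paths:
Colne - Wendle - Eskin - Quorn: 4+18+20 = 42
Colne - Wendle - Eskin - Jorvik - Quorn: 4+18+6+20 = 48
Colne - Fenn - Tarn - Quorn: 22+4+12 = 38
Colne - Wendle - Eskin - Fenn - Tarn - Quorn: 4+18+14+4+12 = 52
The minimum is 38 km via Colne - Fenn - Tarn - Quorn.

38 km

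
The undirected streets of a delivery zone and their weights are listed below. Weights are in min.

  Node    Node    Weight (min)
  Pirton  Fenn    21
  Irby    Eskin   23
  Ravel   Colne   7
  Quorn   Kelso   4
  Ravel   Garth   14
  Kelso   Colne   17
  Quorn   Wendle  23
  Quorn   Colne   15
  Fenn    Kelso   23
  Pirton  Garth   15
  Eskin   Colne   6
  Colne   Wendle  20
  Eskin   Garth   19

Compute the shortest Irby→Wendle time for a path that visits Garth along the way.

83 min

Shortest Irby→Garth: Irby–Eskin–Garth = 42
Best Garth to Wendle: Garth–Ravel–Colne–Wendle costing 41
Total via Garth: 42 + 41 = 83 min.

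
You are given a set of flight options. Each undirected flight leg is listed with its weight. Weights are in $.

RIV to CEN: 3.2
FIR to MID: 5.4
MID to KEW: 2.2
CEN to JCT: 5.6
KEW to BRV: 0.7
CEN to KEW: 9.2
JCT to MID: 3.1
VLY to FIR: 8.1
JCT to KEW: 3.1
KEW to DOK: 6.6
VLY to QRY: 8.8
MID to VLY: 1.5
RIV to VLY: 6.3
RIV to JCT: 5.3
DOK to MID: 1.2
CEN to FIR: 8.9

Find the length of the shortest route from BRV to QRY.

$13.2

Enumerating some paths:
BRV - KEW - JCT - RIV - VLY - QRY: 0.7+3.1+5.3+6.3+8.8 = 24.2
BRV - KEW - DOK - MID - VLY - QRY: 0.7+6.6+1.2+1.5+8.8 = 18.8
BRV - KEW - JCT - MID - VLY - QRY: 0.7+3.1+3.1+1.5+8.8 = 17.2
BRV - KEW - MID - VLY - QRY: 0.7+2.2+1.5+8.8 = 13.2
The minimum is $13.2 via BRV - KEW - MID - VLY - QRY.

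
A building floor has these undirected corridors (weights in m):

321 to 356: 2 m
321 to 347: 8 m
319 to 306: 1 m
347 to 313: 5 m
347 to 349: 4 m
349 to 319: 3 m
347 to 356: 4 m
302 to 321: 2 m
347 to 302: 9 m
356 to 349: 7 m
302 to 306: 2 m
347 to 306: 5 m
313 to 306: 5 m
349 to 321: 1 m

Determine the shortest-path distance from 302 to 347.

Candidate routes:
302–347: 9 = 9
302–321–356–347: 2+2+4 = 8
302–306–347: 2+5 = 7
302–306–319–349–347: 2+1+3+4 = 10
The minimum is 7 m via 302–306–347.

7 m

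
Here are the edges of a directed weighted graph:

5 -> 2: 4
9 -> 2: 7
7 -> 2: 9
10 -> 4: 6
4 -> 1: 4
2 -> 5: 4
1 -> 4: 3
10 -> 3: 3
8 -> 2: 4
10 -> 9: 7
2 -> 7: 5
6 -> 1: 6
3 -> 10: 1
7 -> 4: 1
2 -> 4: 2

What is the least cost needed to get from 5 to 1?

Compare a few routes:
5 → 2 → 7 → 4 → 1: 4+5+1+4 = 14
5 → 2 → 4 → 1: 4+2+4 = 10
The minimum is 10 via 5 → 2 → 4 → 1.

10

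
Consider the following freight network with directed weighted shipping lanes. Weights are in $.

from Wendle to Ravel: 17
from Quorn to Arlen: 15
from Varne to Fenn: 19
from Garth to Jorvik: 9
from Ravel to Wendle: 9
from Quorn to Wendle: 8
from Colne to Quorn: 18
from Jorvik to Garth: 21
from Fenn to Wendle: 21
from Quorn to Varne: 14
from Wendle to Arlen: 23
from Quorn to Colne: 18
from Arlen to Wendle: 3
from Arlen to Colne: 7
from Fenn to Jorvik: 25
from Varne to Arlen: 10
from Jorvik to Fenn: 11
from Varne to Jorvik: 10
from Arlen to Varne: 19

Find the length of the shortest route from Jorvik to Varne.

Compare a few routes:
Jorvik → Fenn → Wendle → Arlen → Varne: 11+21+23+19 = 74
Jorvik → Fenn → Wendle → Arlen → Colne → Quorn → Varne: 11+21+23+7+18+14 = 94
The minimum is $74 via Jorvik → Fenn → Wendle → Arlen → Varne.

$74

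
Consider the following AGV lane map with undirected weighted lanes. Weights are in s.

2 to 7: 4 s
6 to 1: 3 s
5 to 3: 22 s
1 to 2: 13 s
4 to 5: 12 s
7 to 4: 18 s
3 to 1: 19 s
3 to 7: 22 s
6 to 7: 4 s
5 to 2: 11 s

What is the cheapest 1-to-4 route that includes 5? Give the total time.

34 s

Shortest 1→5: 1–6–7–2–5 = 22
Best 5 to 4: 5–4 costing 12
Total via 5: 22 + 12 = 34 s.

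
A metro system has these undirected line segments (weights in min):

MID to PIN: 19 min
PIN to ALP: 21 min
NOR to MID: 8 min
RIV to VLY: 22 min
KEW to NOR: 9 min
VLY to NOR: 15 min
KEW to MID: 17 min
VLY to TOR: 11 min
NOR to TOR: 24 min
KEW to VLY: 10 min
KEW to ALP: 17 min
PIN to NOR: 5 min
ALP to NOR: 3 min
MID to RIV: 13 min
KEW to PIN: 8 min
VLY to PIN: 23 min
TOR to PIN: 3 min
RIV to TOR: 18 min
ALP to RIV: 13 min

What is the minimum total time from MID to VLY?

Settle nodes by increasing distance from MID:
MID: 0
NOR: 8  (via MID)
ALP: 11  (via NOR)
PIN: 13  (via NOR)
RIV: 13  (via MID)
TOR: 16  (via PIN)
KEW: 17  (via MID)
VLY: 23  (via NOR)
Shortest route: MID–NOR–VLY = 23 min.

23 min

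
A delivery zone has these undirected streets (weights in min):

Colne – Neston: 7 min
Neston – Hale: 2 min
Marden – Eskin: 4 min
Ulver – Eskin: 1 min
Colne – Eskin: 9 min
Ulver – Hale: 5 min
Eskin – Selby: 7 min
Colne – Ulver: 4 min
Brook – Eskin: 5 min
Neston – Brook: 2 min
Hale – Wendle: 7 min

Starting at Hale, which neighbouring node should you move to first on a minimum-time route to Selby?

Ulver

Candidate routes:
Hale - Neston - Colne - Eskin - Selby: 2+7+9+7 = 25
Hale - Neston - Colne - Ulver - Eskin - Selby: 2+7+4+1+7 = 21
Hale - Ulver - Eskin - Selby: 5+1+7 = 13
Hale - Neston - Brook - Eskin - Selby: 2+2+5+7 = 16
The minimum is 13 min via Hale - Ulver - Eskin - Selby.
So from Hale the first move is to Ulver.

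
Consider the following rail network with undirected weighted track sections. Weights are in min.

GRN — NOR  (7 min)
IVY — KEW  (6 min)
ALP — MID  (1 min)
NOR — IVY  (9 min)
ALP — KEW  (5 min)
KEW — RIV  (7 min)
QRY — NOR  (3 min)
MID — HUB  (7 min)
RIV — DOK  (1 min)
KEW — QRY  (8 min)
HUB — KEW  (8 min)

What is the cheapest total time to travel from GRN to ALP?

Candidate routes:
GRN → NOR → IVY → KEW → ALP: 7+9+6+5 = 27
GRN → NOR → QRY → KEW → ALP: 7+3+8+5 = 23
Cheapest is GRN → NOR → QRY → KEW → ALP at 23 min.

23 min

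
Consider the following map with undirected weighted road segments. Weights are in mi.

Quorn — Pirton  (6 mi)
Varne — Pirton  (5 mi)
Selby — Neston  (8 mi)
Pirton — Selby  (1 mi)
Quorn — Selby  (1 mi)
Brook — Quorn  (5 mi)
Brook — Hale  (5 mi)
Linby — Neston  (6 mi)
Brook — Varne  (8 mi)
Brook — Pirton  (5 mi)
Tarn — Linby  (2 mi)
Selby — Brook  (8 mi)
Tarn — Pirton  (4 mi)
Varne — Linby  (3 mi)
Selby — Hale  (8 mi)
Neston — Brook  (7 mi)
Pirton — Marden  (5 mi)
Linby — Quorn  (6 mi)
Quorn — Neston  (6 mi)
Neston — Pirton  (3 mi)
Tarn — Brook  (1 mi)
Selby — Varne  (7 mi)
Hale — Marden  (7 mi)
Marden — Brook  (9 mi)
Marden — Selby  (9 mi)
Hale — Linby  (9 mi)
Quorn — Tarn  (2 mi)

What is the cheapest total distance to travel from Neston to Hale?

12 mi

Candidate routes:
Neston - Pirton - Tarn - Brook - Hale: 3+4+1+5 = 13
Neston - Pirton - Selby - Hale: 3+1+8 = 12
Neston - Pirton - Selby - Quorn - Tarn - Brook - Hale: 3+1+1+2+1+5 = 13
Neston - Pirton - Brook - Hale: 3+5+5 = 13
Cheapest is Neston - Pirton - Selby - Hale at 12 mi.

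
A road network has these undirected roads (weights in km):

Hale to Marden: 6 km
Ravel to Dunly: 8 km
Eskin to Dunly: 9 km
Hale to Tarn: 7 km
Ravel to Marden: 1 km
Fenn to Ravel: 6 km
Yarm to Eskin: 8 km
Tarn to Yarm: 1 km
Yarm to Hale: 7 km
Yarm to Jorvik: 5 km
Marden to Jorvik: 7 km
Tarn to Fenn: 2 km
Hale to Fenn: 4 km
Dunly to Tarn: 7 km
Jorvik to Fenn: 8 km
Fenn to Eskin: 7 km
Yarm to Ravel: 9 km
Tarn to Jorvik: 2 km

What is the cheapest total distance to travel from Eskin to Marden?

Shortest distances from Eskin:
Eskin: 0
Fenn: 7  (via Eskin)
Yarm: 8  (via Eskin)
Tarn: 9  (via Fenn)
Dunly: 9  (via Eskin)
Jorvik: 11  (via Tarn)
Hale: 11  (via Fenn)
Ravel: 13  (via Fenn)
Marden: 14  (via Ravel)
Shortest route: Eskin–Fenn–Ravel–Marden = 14 km.

14 km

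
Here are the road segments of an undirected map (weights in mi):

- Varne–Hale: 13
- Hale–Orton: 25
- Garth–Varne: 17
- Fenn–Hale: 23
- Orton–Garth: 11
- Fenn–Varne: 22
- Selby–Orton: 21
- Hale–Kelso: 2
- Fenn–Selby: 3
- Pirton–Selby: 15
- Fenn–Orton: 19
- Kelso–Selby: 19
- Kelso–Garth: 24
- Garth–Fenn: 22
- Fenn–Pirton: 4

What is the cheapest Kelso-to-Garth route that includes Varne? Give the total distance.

Best Kelso to Varne: Kelso → Hale → Varne costing 15
Shortest Varne→Garth: Varne → Garth = 17
Total via Varne: 15 + 17 = 32 mi.

32 mi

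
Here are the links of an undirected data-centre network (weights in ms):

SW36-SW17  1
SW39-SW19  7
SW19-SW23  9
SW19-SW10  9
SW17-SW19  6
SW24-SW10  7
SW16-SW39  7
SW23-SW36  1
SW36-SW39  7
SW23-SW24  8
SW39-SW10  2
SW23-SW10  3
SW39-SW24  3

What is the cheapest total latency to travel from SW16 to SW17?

Candidate routes:
SW16 - SW39 - SW10 - SW23 - SW36 - SW17: 7+2+3+1+1 = 14
SW16 - SW39 - SW36 - SW17: 7+7+1 = 15
SW16 - SW39 - SW24 - SW23 - SW36 - SW17: 7+3+8+1+1 = 20
SW16 - SW39 - SW19 - SW17: 7+7+6 = 20
Cheapest is SW16 - SW39 - SW10 - SW23 - SW36 - SW17 at 14 ms.

14 ms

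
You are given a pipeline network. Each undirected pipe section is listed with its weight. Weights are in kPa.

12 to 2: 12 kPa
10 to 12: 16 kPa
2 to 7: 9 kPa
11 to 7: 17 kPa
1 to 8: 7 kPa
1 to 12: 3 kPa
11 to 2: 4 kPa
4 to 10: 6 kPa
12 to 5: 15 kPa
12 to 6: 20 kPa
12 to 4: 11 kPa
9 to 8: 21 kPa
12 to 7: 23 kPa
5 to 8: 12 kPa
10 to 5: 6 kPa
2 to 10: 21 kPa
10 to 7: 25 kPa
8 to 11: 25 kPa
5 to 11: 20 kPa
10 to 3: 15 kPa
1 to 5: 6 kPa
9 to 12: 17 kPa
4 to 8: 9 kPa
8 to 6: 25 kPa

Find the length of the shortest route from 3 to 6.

Enumerating some paths:
3 - 10 - 4 - 8 - 6: 15+6+9+25 = 55
3 - 10 - 12 - 6: 15+16+20 = 51
3 - 10 - 4 - 12 - 6: 15+6+11+20 = 52
3 - 10 - 5 - 1 - 12 - 6: 15+6+6+3+20 = 50
The minimum is 50 kPa via 3 - 10 - 5 - 1 - 12 - 6.

50 kPa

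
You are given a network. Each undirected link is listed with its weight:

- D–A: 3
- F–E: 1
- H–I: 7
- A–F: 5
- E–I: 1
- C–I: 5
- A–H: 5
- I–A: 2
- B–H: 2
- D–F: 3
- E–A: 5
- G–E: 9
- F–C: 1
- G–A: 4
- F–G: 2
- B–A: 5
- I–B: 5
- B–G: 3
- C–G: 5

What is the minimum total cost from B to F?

Shortest distances from B:
B: 0
H: 2  (via B)
G: 3  (via B)
A: 5  (via B)
F: 5  (via G)
Shortest route: B–G–F = 5.

5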